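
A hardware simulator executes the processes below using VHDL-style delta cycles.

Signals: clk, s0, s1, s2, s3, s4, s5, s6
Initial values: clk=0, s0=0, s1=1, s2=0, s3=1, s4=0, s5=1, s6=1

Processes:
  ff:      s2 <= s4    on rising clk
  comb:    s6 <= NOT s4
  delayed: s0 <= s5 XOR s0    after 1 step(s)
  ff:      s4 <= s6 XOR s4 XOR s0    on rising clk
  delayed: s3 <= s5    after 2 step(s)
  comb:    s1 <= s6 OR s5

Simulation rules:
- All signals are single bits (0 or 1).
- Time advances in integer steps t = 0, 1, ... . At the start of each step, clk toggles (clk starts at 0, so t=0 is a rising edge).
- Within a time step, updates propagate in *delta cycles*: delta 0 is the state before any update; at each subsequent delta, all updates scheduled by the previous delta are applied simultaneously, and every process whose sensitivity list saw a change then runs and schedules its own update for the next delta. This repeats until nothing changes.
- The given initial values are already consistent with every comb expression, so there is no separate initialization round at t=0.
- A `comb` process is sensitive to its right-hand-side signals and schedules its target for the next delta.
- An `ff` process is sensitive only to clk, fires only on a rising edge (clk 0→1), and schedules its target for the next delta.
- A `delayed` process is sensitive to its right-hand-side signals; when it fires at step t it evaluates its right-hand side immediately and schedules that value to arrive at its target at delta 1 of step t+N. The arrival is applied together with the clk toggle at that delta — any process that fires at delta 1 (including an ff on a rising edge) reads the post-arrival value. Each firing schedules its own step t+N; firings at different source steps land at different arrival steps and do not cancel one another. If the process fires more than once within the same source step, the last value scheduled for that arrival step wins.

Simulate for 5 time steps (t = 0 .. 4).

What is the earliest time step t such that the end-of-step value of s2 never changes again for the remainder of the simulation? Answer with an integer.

2

t=0 Δ0: s1=1 s0=0 s2=0 s3=1 s6=1 s4=0 s5=1 clk=0
  Δ1: clk:0→1
  Δ2: s4:0→1
  Δ3: s6:1→0
  (3Δ to stable)
t=1 Δ0: s1=1 s0=0 s2=0 s3=1 s6=0 s4=1 s5=1 clk=1
  Δ1: clk:1→0
  (1Δ to stable)
t=2 Δ0: s1=1 s0=0 s2=0 s3=1 s6=0 s4=1 s5=1 clk=0
  Δ1: clk:0→1
  Δ2: s2:0→1
  (2Δ to stable)
t=3 Δ0: s1=1 s0=0 s2=1 s3=1 s6=0 s4=1 s5=1 clk=1
  Δ1: clk:1→0
  (1Δ to stable)
t=4 Δ0: s1=1 s0=0 s2=1 s3=1 s6=0 s4=1 s5=1 clk=0
  Δ1: clk:0→1
  (1Δ to stable)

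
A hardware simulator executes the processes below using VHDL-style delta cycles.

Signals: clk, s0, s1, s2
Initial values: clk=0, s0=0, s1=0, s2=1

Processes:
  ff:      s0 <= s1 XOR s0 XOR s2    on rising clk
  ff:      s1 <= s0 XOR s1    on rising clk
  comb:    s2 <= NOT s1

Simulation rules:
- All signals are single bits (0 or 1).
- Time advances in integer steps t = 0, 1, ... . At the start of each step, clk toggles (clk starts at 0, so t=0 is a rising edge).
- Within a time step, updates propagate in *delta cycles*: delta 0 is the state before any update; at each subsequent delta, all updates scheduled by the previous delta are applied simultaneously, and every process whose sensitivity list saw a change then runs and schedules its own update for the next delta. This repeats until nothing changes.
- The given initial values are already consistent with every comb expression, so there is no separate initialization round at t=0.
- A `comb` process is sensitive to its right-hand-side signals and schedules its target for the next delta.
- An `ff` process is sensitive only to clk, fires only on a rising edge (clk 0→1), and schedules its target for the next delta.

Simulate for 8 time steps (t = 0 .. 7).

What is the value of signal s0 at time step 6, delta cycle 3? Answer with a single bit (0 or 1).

0

t=0 Δ0: s0=0 clk=0 s2=1 s1=0
  Δ1: clk:0→1
  Δ2: s0:0→1
  (2Δ to stable)
t=1 Δ0: s0=1 clk=1 s2=1 s1=0
  Δ1: clk:1→0
  (1Δ to stable)
t=2 Δ0: s0=1 clk=0 s2=1 s1=0
  Δ1: clk:0→1
  Δ2: s0:1→0, s1:0→1
  Δ3: s2:1→0
  (3Δ to stable)
t=3 Δ0: s0=0 clk=1 s2=0 s1=1
  Δ1: clk:1→0
  (1Δ to stable)
t=4 Δ0: s0=0 clk=0 s2=0 s1=1
  Δ1: clk:0→1
  Δ2: s0:0→1
  (2Δ to stable)
t=5 Δ0: s0=1 clk=1 s2=0 s1=1
  Δ1: clk:1→0
  (1Δ to stable)
t=6 Δ0: s0=1 clk=0 s2=0 s1=1
  Δ1: clk:0→1
  Δ2: s0:1→0, s1:1→0
  Δ3: s2:0→1
  (3Δ to stable)
t=7 Δ0: s0=0 clk=1 s2=1 s1=0
  Δ1: clk:1→0
  (1Δ to stable)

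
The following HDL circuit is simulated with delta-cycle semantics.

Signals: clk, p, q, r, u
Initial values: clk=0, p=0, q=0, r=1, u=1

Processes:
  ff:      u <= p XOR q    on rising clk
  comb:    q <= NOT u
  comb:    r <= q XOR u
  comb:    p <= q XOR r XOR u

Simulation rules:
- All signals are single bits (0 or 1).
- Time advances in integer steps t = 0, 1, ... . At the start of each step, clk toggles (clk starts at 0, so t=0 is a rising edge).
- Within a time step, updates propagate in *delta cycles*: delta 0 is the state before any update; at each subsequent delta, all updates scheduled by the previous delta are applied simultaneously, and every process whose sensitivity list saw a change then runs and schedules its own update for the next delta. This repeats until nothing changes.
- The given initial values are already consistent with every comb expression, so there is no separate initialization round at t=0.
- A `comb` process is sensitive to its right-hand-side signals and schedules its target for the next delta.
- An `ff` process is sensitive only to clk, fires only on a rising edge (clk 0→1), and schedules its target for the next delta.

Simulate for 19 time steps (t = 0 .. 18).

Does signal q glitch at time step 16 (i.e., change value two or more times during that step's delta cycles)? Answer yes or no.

no

t=0 Δ0: r=1 clk=0 p=0 u=1 q=0
  Δ1: clk:0→1
  Δ2: u:1→0
  Δ3: r:1→0, p:0→1, q:0→1
  Δ4: r:0→1
  Δ5: p:1→0
  (5Δ to stable)
t=1 Δ0: r=1 clk=1 p=0 u=0 q=1
  Δ1: clk:1→0
  (1Δ to stable)
t=2 Δ0: r=1 clk=0 p=0 u=0 q=1
  Δ1: clk:0→1
  Δ2: u:0→1
  Δ3: r:1→0, p:0→1, q:1→0
  Δ4: r:0→1
  Δ5: p:1→0
  (5Δ to stable)
t=3 Δ0: r=1 clk=1 p=0 u=1 q=0
  Δ1: clk:1→0
  (1Δ to stable)
t=4 Δ0: r=1 clk=0 p=0 u=1 q=0
  Δ1: clk:0→1
  Δ2: u:1→0
  Δ3: r:1→0, p:0→1, q:0→1
  Δ4: r:0→1
  Δ5: p:1→0
  (5Δ to stable)
t=5 Δ0: r=1 clk=1 p=0 u=0 q=1
  Δ1: clk:1→0
  (1Δ to stable)
t=6 Δ0: r=1 clk=0 p=0 u=0 q=1
  Δ1: clk:0→1
  Δ2: u:0→1
  Δ3: r:1→0, p:0→1, q:1→0
  Δ4: r:0→1
  Δ5: p:1→0
  (5Δ to stable)
t=7 Δ0: r=1 clk=1 p=0 u=1 q=0
  Δ1: clk:1→0
  (1Δ to stable)
t=8 Δ0: r=1 clk=0 p=0 u=1 q=0
  Δ1: clk:0→1
  Δ2: u:1→0
  Δ3: r:1→0, p:0→1, q:0→1
  Δ4: r:0→1
  Δ5: p:1→0
  (5Δ to stable)
t=9 Δ0: r=1 clk=1 p=0 u=0 q=1
  Δ1: clk:1→0
  (1Δ to stable)
t=10 Δ0: r=1 clk=0 p=0 u=0 q=1
  Δ1: clk:0→1
  Δ2: u:0→1
  Δ3: r:1→0, p:0→1, q:1→0
  Δ4: r:0→1
  Δ5: p:1→0
  (5Δ to stable)
t=11 Δ0: r=1 clk=1 p=0 u=1 q=0
  Δ1: clk:1→0
  (1Δ to stable)
t=12 Δ0: r=1 clk=0 p=0 u=1 q=0
  Δ1: clk:0→1
  Δ2: u:1→0
  Δ3: r:1→0, p:0→1, q:0→1
  Δ4: r:0→1
  Δ5: p:1→0
  (5Δ to stable)
t=13 Δ0: r=1 clk=1 p=0 u=0 q=1
  Δ1: clk:1→0
  (1Δ to stable)
t=14 Δ0: r=1 clk=0 p=0 u=0 q=1
  Δ1: clk:0→1
  Δ2: u:0→1
  Δ3: r:1→0, p:0→1, q:1→0
  Δ4: r:0→1
  Δ5: p:1→0
  (5Δ to stable)
t=15 Δ0: r=1 clk=1 p=0 u=1 q=0
  Δ1: clk:1→0
  (1Δ to stable)
t=16 Δ0: r=1 clk=0 p=0 u=1 q=0
  Δ1: clk:0→1
  Δ2: u:1→0
  Δ3: r:1→0, p:0→1, q:0→1
  Δ4: r:0→1
  Δ5: p:1→0
  (5Δ to stable)
t=17 Δ0: r=1 clk=1 p=0 u=0 q=1
  Δ1: clk:1→0
  (1Δ to stable)
t=18 Δ0: r=1 clk=0 p=0 u=0 q=1
  Δ1: clk:0→1
  Δ2: u:0→1
  Δ3: r:1→0, p:0→1, q:1→0
  Δ4: r:0→1
  Δ5: p:1→0
  (5Δ to stable)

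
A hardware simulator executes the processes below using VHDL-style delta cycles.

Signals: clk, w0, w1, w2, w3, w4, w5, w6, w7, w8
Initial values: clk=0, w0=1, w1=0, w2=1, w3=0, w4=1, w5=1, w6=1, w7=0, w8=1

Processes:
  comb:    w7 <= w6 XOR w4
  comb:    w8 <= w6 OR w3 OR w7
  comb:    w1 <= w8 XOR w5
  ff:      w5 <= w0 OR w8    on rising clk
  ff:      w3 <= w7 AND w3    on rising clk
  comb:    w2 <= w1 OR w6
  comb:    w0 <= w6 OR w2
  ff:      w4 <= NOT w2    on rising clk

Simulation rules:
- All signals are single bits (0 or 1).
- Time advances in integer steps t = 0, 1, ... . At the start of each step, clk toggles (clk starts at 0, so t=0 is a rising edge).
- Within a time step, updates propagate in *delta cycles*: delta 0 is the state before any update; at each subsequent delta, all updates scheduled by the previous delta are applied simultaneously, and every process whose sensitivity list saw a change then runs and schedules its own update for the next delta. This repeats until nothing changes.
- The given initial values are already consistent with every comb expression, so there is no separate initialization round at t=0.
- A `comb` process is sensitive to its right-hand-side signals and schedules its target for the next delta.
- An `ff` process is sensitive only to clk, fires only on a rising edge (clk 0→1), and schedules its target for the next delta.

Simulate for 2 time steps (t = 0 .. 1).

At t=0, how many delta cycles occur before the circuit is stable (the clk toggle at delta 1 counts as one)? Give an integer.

t=0 Δ0: w5=1 w8=1 w0=1 w3=0 clk=0 w4=1 w6=1 w2=1 w1=0 w7=0
  Δ1: clk:0→1
  Δ2: w4:1→0
  Δ3: w7:0→1
  (3Δ to stable)
t=1 Δ0: w5=1 w8=1 w0=1 w3=0 clk=1 w4=0 w6=1 w2=1 w1=0 w7=1
  Δ1: clk:1→0
  (1Δ to stable)

3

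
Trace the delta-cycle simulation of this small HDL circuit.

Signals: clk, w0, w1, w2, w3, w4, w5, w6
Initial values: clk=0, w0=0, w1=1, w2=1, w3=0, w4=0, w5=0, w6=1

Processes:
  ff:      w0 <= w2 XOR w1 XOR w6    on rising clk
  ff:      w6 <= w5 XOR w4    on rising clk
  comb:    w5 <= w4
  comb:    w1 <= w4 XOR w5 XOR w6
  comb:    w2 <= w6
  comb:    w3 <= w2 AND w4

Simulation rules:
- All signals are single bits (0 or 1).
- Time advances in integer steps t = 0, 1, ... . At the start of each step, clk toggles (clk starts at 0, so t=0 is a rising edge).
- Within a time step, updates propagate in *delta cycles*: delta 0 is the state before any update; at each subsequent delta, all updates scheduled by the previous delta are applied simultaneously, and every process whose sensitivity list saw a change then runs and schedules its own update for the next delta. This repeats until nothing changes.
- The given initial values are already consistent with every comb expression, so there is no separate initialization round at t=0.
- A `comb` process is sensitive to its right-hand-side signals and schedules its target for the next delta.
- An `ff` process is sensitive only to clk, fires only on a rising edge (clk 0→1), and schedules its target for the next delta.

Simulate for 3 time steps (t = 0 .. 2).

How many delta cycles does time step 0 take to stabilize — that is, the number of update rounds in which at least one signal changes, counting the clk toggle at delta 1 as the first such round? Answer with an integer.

t0.Δ0 w3=0 w4=0 w6=1 w2=1 w5=0 w0=0 clk=0 w1=1
t0.Δ1 w3=0 w4=0 w6=1 w2=1 w5=0 w0=0 clk=1 w1=1
t0.Δ2 w3=0 w4=0 w6=0 w2=1 w5=0 w0=1 clk=1 w1=1
t0.Δ3 w3=0 w4=0 w6=0 w2=0 w5=0 w0=1 clk=1 w1=0
t1.Δ0 w3=0 w4=0 w6=0 w2=0 w5=0 w0=1 clk=1 w1=0
t1.Δ1 w3=0 w4=0 w6=0 w2=0 w5=0 w0=1 clk=0 w1=0
t2.Δ0 w3=0 w4=0 w6=0 w2=0 w5=0 w0=1 clk=0 w1=0
t2.Δ1 w3=0 w4=0 w6=0 w2=0 w5=0 w0=1 clk=1 w1=0
t2.Δ2 w3=0 w4=0 w6=0 w2=0 w5=0 w0=0 clk=1 w1=0

3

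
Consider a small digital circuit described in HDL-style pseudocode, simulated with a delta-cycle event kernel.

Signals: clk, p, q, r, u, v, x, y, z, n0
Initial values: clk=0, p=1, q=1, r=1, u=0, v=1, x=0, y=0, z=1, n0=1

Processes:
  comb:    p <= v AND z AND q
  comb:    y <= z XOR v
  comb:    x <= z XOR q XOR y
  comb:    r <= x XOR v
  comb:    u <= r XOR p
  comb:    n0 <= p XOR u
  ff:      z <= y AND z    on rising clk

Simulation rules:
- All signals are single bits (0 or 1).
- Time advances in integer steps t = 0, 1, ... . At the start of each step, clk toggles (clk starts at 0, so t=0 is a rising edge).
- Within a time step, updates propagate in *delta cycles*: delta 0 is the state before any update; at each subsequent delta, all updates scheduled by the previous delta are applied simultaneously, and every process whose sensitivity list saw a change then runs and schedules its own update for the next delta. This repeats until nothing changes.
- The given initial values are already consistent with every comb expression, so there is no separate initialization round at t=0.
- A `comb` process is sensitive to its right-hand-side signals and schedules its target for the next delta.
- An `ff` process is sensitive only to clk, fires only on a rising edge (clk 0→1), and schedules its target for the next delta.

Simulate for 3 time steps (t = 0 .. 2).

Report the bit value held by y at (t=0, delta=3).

[bits: clk,x,v,n0,z,y,r,p,u,q]
t=0: Δ0=0011101101 Δ1=1011101101 Δ2=1011001101 Δ3=1111011001 Δ4=1010010011 Δ5=1011011001 Δ6=1010011011 Δ7=1011011011 | 7Δ
t=1: Δ0=1011011011 Δ1=0011011011 | 1Δ
t=2: Δ0=0011011011 Δ1=1011011011 | 1Δ

1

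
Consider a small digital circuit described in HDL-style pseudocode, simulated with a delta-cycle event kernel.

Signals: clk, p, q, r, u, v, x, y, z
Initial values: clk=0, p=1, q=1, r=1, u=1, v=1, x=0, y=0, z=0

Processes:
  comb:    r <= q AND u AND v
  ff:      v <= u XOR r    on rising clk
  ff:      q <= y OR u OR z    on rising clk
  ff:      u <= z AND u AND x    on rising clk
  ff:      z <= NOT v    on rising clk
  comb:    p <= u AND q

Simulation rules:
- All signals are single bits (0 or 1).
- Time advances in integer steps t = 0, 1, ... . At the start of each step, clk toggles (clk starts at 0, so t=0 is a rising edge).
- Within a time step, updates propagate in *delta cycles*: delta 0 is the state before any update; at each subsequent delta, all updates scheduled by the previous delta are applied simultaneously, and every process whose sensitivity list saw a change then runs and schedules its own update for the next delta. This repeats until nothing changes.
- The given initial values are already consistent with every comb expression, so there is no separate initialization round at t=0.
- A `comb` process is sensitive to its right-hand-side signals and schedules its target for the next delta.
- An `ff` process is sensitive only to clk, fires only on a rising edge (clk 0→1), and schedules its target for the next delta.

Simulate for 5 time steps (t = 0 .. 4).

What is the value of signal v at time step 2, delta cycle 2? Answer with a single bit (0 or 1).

0

t0.Δ0 p=1 r=1 q=1 x=0 y=0 u=1 clk=0 z=0 v=1
t0.Δ1 p=1 r=1 q=1 x=0 y=0 u=1 clk=1 z=0 v=1
t0.Δ2 p=1 r=1 q=1 x=0 y=0 u=0 clk=1 z=0 v=0
t0.Δ3 p=0 r=0 q=1 x=0 y=0 u=0 clk=1 z=0 v=0
t1.Δ0 p=0 r=0 q=1 x=0 y=0 u=0 clk=1 z=0 v=0
t1.Δ1 p=0 r=0 q=1 x=0 y=0 u=0 clk=0 z=0 v=0
t2.Δ0 p=0 r=0 q=1 x=0 y=0 u=0 clk=0 z=0 v=0
t2.Δ1 p=0 r=0 q=1 x=0 y=0 u=0 clk=1 z=0 v=0
t2.Δ2 p=0 r=0 q=0 x=0 y=0 u=0 clk=1 z=1 v=0
t3.Δ0 p=0 r=0 q=0 x=0 y=0 u=0 clk=1 z=1 v=0
t3.Δ1 p=0 r=0 q=0 x=0 y=0 u=0 clk=0 z=1 v=0
t4.Δ0 p=0 r=0 q=0 x=0 y=0 u=0 clk=0 z=1 v=0
t4.Δ1 p=0 r=0 q=0 x=0 y=0 u=0 clk=1 z=1 v=0
t4.Δ2 p=0 r=0 q=1 x=0 y=0 u=0 clk=1 z=1 v=0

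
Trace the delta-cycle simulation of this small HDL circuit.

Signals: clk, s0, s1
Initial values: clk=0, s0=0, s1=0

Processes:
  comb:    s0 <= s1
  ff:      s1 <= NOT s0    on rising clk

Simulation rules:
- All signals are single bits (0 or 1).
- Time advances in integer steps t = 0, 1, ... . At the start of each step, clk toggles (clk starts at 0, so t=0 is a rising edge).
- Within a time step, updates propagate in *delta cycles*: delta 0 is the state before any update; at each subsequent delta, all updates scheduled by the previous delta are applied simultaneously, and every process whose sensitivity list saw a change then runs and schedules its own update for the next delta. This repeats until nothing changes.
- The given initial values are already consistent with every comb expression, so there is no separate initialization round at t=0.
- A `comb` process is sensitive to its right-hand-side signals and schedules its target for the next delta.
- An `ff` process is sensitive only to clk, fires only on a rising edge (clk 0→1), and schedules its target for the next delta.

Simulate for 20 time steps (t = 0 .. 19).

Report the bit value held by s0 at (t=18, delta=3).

t=0 Δ0: s0=0 s1=0 clk=0
  Δ1: clk:0→1
  Δ2: s1:0→1
  Δ3: s0:0→1
  (3Δ to stable)
t=1 Δ0: s0=1 s1=1 clk=1
  Δ1: clk:1→0
  (1Δ to stable)
t=2 Δ0: s0=1 s1=1 clk=0
  Δ1: clk:0→1
  Δ2: s1:1→0
  Δ3: s0:1→0
  (3Δ to stable)
t=3 Δ0: s0=0 s1=0 clk=1
  Δ1: clk:1→0
  (1Δ to stable)
t=4 Δ0: s0=0 s1=0 clk=0
  Δ1: clk:0→1
  Δ2: s1:0→1
  Δ3: s0:0→1
  (3Δ to stable)
t=5 Δ0: s0=1 s1=1 clk=1
  Δ1: clk:1→0
  (1Δ to stable)
t=6 Δ0: s0=1 s1=1 clk=0
  Δ1: clk:0→1
  Δ2: s1:1→0
  Δ3: s0:1→0
  (3Δ to stable)
t=7 Δ0: s0=0 s1=0 clk=1
  Δ1: clk:1→0
  (1Δ to stable)
t=8 Δ0: s0=0 s1=0 clk=0
  Δ1: clk:0→1
  Δ2: s1:0→1
  Δ3: s0:0→1
  (3Δ to stable)
t=9 Δ0: s0=1 s1=1 clk=1
  Δ1: clk:1→0
  (1Δ to stable)
t=10 Δ0: s0=1 s1=1 clk=0
  Δ1: clk:0→1
  Δ2: s1:1→0
  Δ3: s0:1→0
  (3Δ to stable)
t=11 Δ0: s0=0 s1=0 clk=1
  Δ1: clk:1→0
  (1Δ to stable)
t=12 Δ0: s0=0 s1=0 clk=0
  Δ1: clk:0→1
  Δ2: s1:0→1
  Δ3: s0:0→1
  (3Δ to stable)
t=13 Δ0: s0=1 s1=1 clk=1
  Δ1: clk:1→0
  (1Δ to stable)
t=14 Δ0: s0=1 s1=1 clk=0
  Δ1: clk:0→1
  Δ2: s1:1→0
  Δ3: s0:1→0
  (3Δ to stable)
t=15 Δ0: s0=0 s1=0 clk=1
  Δ1: clk:1→0
  (1Δ to stable)
t=16 Δ0: s0=0 s1=0 clk=0
  Δ1: clk:0→1
  Δ2: s1:0→1
  Δ3: s0:0→1
  (3Δ to stable)
t=17 Δ0: s0=1 s1=1 clk=1
  Δ1: clk:1→0
  (1Δ to stable)
t=18 Δ0: s0=1 s1=1 clk=0
  Δ1: clk:0→1
  Δ2: s1:1→0
  Δ3: s0:1→0
  (3Δ to stable)
t=19 Δ0: s0=0 s1=0 clk=1
  Δ1: clk:1→0
  (1Δ to stable)

0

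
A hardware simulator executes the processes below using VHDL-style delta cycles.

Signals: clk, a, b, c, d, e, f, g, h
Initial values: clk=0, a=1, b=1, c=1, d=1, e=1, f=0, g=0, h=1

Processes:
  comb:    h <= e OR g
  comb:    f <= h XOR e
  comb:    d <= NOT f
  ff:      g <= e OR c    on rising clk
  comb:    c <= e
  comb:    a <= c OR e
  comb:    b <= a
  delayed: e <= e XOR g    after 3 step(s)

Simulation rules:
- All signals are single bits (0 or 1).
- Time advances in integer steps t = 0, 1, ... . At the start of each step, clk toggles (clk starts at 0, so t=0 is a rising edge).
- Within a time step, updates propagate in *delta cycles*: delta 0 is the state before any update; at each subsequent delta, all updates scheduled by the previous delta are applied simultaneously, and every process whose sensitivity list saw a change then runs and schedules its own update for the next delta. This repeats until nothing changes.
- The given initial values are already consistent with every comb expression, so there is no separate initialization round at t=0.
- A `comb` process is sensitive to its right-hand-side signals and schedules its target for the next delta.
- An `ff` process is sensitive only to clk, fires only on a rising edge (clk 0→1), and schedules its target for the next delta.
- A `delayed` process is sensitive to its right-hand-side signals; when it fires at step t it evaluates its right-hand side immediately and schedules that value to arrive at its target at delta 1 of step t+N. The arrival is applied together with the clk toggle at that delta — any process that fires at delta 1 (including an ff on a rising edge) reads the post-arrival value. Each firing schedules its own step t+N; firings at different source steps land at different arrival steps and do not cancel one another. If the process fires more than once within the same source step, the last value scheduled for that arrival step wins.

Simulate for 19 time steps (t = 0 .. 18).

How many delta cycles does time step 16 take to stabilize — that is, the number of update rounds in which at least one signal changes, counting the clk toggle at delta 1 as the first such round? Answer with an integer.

5

[bits: e,d,g,b,c,f,h,clk,a]
t=0: Δ0=110110101 Δ1=110110111 Δ2=111110111 | 2Δ
t=1: Δ0=111110111 Δ1=111110101 | 1Δ
t=2: Δ0=111110101 Δ1=111110111 | 1Δ
t=3: Δ0=111110111 Δ1=011110101 Δ2=011101101 Δ3=001101100 Δ4=001001100 | 4Δ
t=4: Δ0=001001100 Δ1=001001110 Δ2=000001110 Δ3=000001010 Δ4=000000010 Δ5=010000010 | 5Δ
t=5: Δ0=010000010 Δ1=010000000 | 1Δ
t=6: Δ0=010000000 Δ1=110000010 Δ2=111011111 Δ3=101110111 Δ4=111110111 | 4Δ
t=7: Δ0=111110111 Δ1=011110101 Δ2=011101101 Δ3=001101100 Δ4=001001100 | 4Δ
t=8: Δ0=001001100 Δ1=001001110 Δ2=000001110 Δ3=000001010 Δ4=000000010 Δ5=010000010 | 5Δ
t=9: Δ0=010000010 Δ1=010000000 | 1Δ
t=10: Δ0=010000000 Δ1=110000010 Δ2=111011111 Δ3=101110111 Δ4=111110111 | 4Δ
t=11: Δ0=111110111 Δ1=011110101 Δ2=011101101 Δ3=001101100 Δ4=001001100 | 4Δ
t=12: Δ0=001001100 Δ1=001001110 Δ2=000001110 Δ3=000001010 Δ4=000000010 Δ5=010000010 | 5Δ
t=13: Δ0=010000010 Δ1=010000000 | 1Δ
t=14: Δ0=010000000 Δ1=110000010 Δ2=111011111 Δ3=101110111 Δ4=111110111 | 4Δ
t=15: Δ0=111110111 Δ1=011110101 Δ2=011101101 Δ3=001101100 Δ4=001001100 | 4Δ
t=16: Δ0=001001100 Δ1=001001110 Δ2=000001110 Δ3=000001010 Δ4=000000010 Δ5=010000010 | 5Δ
t=17: Δ0=010000010 Δ1=010000000 | 1Δ
t=18: Δ0=010000000 Δ1=110000010 Δ2=111011111 Δ3=101110111 Δ4=111110111 | 4Δ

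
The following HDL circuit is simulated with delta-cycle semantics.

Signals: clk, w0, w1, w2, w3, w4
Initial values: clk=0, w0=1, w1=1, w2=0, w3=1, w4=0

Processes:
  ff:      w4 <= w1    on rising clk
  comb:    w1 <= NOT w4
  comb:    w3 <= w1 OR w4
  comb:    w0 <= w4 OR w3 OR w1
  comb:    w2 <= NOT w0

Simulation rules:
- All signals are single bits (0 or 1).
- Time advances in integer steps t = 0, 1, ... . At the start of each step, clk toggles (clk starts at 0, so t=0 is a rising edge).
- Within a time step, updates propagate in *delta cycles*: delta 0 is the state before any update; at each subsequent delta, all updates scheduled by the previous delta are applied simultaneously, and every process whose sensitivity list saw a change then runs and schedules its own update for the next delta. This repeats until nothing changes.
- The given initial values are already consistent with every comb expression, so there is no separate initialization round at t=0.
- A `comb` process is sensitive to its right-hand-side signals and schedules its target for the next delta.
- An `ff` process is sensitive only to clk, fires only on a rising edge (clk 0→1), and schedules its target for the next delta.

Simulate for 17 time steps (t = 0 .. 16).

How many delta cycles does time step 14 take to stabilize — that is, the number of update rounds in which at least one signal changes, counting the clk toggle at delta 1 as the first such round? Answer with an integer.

[bits: w4,w1,w3,w0,w2,clk]
t=0: Δ0=011100 Δ1=011101 Δ2=111101 Δ3=101101 | 3Δ
t=1: Δ0=101101 Δ1=101100 | 1Δ
t=2: Δ0=101100 Δ1=101101 Δ2=001101 Δ3=010101 Δ4=011101 | 4Δ
t=3: Δ0=011101 Δ1=011100 | 1Δ
t=4: Δ0=011100 Δ1=011101 Δ2=111101 Δ3=101101 | 3Δ
t=5: Δ0=101101 Δ1=101100 | 1Δ
t=6: Δ0=101100 Δ1=101101 Δ2=001101 Δ3=010101 Δ4=011101 | 4Δ
t=7: Δ0=011101 Δ1=011100 | 1Δ
t=8: Δ0=011100 Δ1=011101 Δ2=111101 Δ3=101101 | 3Δ
t=9: Δ0=101101 Δ1=101100 | 1Δ
t=10: Δ0=101100 Δ1=101101 Δ2=001101 Δ3=010101 Δ4=011101 | 4Δ
t=11: Δ0=011101 Δ1=011100 | 1Δ
t=12: Δ0=011100 Δ1=011101 Δ2=111101 Δ3=101101 | 3Δ
t=13: Δ0=101101 Δ1=101100 | 1Δ
t=14: Δ0=101100 Δ1=101101 Δ2=001101 Δ3=010101 Δ4=011101 | 4Δ
t=15: Δ0=011101 Δ1=011100 | 1Δ
t=16: Δ0=011100 Δ1=011101 Δ2=111101 Δ3=101101 | 3Δ

4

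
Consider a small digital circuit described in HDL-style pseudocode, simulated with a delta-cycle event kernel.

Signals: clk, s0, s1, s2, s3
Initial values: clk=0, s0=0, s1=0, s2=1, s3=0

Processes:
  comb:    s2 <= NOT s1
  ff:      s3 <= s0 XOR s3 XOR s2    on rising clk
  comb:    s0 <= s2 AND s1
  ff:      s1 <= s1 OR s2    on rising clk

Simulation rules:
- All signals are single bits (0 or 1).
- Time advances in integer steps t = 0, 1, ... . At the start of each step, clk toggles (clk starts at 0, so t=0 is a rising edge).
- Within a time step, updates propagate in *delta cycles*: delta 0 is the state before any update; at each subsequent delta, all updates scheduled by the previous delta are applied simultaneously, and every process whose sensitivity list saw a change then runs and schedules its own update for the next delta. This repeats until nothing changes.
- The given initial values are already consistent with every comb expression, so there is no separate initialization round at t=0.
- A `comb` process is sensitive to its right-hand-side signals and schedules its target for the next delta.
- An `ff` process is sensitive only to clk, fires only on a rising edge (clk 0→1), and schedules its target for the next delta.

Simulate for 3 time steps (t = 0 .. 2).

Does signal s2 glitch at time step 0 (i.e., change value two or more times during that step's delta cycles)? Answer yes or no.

[bits: s0,s2,clk,s1,s3]
t=0: Δ0=01000 Δ1=01100 Δ2=01111 Δ3=10111 Δ4=00111 | 4Δ
t=1: Δ0=00111 Δ1=00011 | 1Δ
t=2: Δ0=00011 Δ1=00111 | 1Δ

no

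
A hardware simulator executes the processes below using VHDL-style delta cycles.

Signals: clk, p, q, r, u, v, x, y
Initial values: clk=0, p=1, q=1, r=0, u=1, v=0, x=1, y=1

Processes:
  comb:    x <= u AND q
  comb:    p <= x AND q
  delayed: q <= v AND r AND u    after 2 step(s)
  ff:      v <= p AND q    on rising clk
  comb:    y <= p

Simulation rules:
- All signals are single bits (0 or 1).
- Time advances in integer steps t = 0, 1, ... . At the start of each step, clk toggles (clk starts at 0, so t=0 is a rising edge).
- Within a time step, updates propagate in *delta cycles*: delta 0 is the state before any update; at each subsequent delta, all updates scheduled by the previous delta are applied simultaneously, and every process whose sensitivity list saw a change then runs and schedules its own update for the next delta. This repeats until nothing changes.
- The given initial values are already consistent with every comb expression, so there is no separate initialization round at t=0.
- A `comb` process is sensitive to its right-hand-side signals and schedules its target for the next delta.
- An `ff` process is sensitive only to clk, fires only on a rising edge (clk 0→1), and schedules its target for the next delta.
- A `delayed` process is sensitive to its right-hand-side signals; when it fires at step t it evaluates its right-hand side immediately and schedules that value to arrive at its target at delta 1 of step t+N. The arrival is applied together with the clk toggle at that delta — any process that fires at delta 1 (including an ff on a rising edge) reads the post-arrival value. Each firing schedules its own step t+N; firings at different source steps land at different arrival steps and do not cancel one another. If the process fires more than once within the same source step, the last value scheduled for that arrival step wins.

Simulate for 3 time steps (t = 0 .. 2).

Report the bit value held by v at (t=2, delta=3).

t0.Δ0 q=1 r=0 clk=0 y=1 v=0 x=1 u=1 p=1
t0.Δ1 q=1 r=0 clk=1 y=1 v=0 x=1 u=1 p=1
t0.Δ2 q=1 r=0 clk=1 y=1 v=1 x=1 u=1 p=1
t1.Δ0 q=1 r=0 clk=1 y=1 v=1 x=1 u=1 p=1
t1.Δ1 q=1 r=0 clk=0 y=1 v=1 x=1 u=1 p=1
t2.Δ0 q=1 r=0 clk=0 y=1 v=1 x=1 u=1 p=1
t2.Δ1 q=0 r=0 clk=1 y=1 v=1 x=1 u=1 p=1
t2.Δ2 q=0 r=0 clk=1 y=1 v=0 x=0 u=1 p=0
t2.Δ3 q=0 r=0 clk=1 y=0 v=0 x=0 u=1 p=0

0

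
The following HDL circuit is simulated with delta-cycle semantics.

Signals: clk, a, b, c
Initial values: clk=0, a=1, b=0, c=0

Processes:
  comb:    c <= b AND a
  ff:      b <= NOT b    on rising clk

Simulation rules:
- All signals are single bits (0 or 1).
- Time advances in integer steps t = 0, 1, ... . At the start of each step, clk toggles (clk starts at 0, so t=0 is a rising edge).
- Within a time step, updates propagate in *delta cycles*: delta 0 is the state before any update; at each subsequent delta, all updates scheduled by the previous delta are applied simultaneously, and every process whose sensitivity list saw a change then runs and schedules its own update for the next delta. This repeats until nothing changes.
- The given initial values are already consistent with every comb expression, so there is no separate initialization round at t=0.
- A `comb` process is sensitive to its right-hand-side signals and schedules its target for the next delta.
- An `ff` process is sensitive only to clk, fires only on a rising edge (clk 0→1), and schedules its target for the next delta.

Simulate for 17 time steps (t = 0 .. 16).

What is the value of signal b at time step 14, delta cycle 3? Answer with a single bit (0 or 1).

0

[bits: clk,c,a,b]
t=0: Δ0=0010 Δ1=1010 Δ2=1011 Δ3=1111 | 3Δ
t=1: Δ0=1111 Δ1=0111 | 1Δ
t=2: Δ0=0111 Δ1=1111 Δ2=1110 Δ3=1010 | 3Δ
t=3: Δ0=1010 Δ1=0010 | 1Δ
t=4: Δ0=0010 Δ1=1010 Δ2=1011 Δ3=1111 | 3Δ
t=5: Δ0=1111 Δ1=0111 | 1Δ
t=6: Δ0=0111 Δ1=1111 Δ2=1110 Δ3=1010 | 3Δ
t=7: Δ0=1010 Δ1=0010 | 1Δ
t=8: Δ0=0010 Δ1=1010 Δ2=1011 Δ3=1111 | 3Δ
t=9: Δ0=1111 Δ1=0111 | 1Δ
t=10: Δ0=0111 Δ1=1111 Δ2=1110 Δ3=1010 | 3Δ
t=11: Δ0=1010 Δ1=0010 | 1Δ
t=12: Δ0=0010 Δ1=1010 Δ2=1011 Δ3=1111 | 3Δ
t=13: Δ0=1111 Δ1=0111 | 1Δ
t=14: Δ0=0111 Δ1=1111 Δ2=1110 Δ3=1010 | 3Δ
t=15: Δ0=1010 Δ1=0010 | 1Δ
t=16: Δ0=0010 Δ1=1010 Δ2=1011 Δ3=1111 | 3Δ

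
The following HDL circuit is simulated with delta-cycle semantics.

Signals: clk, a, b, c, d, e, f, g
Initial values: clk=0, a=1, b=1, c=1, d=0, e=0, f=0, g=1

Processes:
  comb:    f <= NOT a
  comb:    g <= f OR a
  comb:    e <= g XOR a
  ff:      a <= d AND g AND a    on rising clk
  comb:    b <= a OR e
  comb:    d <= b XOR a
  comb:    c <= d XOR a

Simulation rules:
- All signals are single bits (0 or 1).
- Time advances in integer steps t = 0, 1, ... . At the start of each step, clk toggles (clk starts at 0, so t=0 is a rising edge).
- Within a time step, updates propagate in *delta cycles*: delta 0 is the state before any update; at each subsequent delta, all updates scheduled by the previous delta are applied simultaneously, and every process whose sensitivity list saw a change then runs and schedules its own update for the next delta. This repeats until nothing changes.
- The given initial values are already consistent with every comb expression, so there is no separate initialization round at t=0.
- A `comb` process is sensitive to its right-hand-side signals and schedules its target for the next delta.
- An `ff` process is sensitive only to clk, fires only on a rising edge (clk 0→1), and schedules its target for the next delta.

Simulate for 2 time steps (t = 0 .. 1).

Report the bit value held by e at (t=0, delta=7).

1

t=0 Δ0: f=0 b=1 c=1 d=0 e=0 a=1 clk=0 g=1
  Δ1: clk:0→1
  Δ2: a:1→0
  Δ3: f:0→1, b:1→0, c:1→0, d:0→1, e:0→1, g:1→0
  Δ4: b:0→1, c:0→1, d:1→0, e:1→0, g:0→1
  Δ5: b:1→0, c:1→0, d:0→1, e:0→1
  Δ6: b:0→1, c:0→1, d:1→0
  Δ7: c:1→0, d:0→1
  Δ8: c:0→1
  (8Δ to stable)
t=1 Δ0: f=1 b=1 c=1 d=1 e=1 a=0 clk=1 g=1
  Δ1: clk:1→0
  (1Δ to stable)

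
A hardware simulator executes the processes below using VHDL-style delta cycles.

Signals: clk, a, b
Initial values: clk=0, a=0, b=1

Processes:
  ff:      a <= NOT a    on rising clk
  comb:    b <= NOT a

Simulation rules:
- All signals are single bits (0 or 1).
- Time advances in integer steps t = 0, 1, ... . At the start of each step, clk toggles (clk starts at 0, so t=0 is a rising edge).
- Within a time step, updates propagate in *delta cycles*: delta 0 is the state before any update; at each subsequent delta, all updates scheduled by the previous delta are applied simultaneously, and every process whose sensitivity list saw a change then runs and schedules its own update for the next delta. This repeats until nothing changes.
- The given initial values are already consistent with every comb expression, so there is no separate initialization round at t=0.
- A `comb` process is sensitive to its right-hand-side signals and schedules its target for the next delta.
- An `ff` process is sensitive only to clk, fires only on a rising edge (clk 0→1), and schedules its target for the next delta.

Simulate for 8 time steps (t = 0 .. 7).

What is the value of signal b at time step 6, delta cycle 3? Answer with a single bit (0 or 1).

1

t=0 Δ0: a=0 b=1 clk=0
  Δ1: clk:0→1
  Δ2: a:0→1
  Δ3: b:1→0
  (3Δ to stable)
t=1 Δ0: a=1 b=0 clk=1
  Δ1: clk:1→0
  (1Δ to stable)
t=2 Δ0: a=1 b=0 clk=0
  Δ1: clk:0→1
  Δ2: a:1→0
  Δ3: b:0→1
  (3Δ to stable)
t=3 Δ0: a=0 b=1 clk=1
  Δ1: clk:1→0
  (1Δ to stable)
t=4 Δ0: a=0 b=1 clk=0
  Δ1: clk:0→1
  Δ2: a:0→1
  Δ3: b:1→0
  (3Δ to stable)
t=5 Δ0: a=1 b=0 clk=1
  Δ1: clk:1→0
  (1Δ to stable)
t=6 Δ0: a=1 b=0 clk=0
  Δ1: clk:0→1
  Δ2: a:1→0
  Δ3: b:0→1
  (3Δ to stable)
t=7 Δ0: a=0 b=1 clk=1
  Δ1: clk:1→0
  (1Δ to stable)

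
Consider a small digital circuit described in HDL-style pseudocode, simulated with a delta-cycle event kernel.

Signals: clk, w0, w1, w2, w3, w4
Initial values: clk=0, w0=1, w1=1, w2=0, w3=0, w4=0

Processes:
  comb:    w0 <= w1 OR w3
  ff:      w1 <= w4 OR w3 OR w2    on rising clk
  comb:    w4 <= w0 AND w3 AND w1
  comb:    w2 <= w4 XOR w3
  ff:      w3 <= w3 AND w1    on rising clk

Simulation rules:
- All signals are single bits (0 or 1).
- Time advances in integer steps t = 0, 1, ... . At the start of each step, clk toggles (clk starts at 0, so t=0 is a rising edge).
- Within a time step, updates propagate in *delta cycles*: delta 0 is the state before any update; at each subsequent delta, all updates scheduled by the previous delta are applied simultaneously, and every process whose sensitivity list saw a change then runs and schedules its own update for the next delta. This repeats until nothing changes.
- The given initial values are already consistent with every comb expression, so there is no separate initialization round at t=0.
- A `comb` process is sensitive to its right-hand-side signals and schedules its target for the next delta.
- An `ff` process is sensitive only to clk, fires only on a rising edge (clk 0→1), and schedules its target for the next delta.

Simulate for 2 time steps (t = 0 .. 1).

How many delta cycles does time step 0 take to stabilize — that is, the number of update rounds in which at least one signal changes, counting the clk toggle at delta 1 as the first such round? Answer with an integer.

3

t0.Δ0 w4=0 clk=0 w1=1 w3=0 w0=1 w2=0
t0.Δ1 w4=0 clk=1 w1=1 w3=0 w0=1 w2=0
t0.Δ2 w4=0 clk=1 w1=0 w3=0 w0=1 w2=0
t0.Δ3 w4=0 clk=1 w1=0 w3=0 w0=0 w2=0
t1.Δ0 w4=0 clk=1 w1=0 w3=0 w0=0 w2=0
t1.Δ1 w4=0 clk=0 w1=0 w3=0 w0=0 w2=0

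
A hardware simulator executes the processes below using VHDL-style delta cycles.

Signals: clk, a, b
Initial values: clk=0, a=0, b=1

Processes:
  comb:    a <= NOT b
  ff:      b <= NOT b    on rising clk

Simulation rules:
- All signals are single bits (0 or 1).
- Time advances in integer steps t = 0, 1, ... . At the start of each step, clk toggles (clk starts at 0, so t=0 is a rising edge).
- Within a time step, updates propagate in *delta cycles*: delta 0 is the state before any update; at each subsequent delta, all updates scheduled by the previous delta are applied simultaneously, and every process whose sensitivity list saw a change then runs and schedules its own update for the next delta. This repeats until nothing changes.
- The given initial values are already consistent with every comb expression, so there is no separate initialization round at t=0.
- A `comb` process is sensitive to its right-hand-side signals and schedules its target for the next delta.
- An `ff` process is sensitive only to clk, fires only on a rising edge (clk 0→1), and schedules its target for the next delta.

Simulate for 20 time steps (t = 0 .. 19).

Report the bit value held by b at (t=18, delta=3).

t=0 Δ0: clk=0 b=1 a=0
  Δ1: clk:0→1
  Δ2: b:1→0
  Δ3: a:0→1
  (3Δ to stable)
t=1 Δ0: clk=1 b=0 a=1
  Δ1: clk:1→0
  (1Δ to stable)
t=2 Δ0: clk=0 b=0 a=1
  Δ1: clk:0→1
  Δ2: b:0→1
  Δ3: a:1→0
  (3Δ to stable)
t=3 Δ0: clk=1 b=1 a=0
  Δ1: clk:1→0
  (1Δ to stable)
t=4 Δ0: clk=0 b=1 a=0
  Δ1: clk:0→1
  Δ2: b:1→0
  Δ3: a:0→1
  (3Δ to stable)
t=5 Δ0: clk=1 b=0 a=1
  Δ1: clk:1→0
  (1Δ to stable)
t=6 Δ0: clk=0 b=0 a=1
  Δ1: clk:0→1
  Δ2: b:0→1
  Δ3: a:1→0
  (3Δ to stable)
t=7 Δ0: clk=1 b=1 a=0
  Δ1: clk:1→0
  (1Δ to stable)
t=8 Δ0: clk=0 b=1 a=0
  Δ1: clk:0→1
  Δ2: b:1→0
  Δ3: a:0→1
  (3Δ to stable)
t=9 Δ0: clk=1 b=0 a=1
  Δ1: clk:1→0
  (1Δ to stable)
t=10 Δ0: clk=0 b=0 a=1
  Δ1: clk:0→1
  Δ2: b:0→1
  Δ3: a:1→0
  (3Δ to stable)
t=11 Δ0: clk=1 b=1 a=0
  Δ1: clk:1→0
  (1Δ to stable)
t=12 Δ0: clk=0 b=1 a=0
  Δ1: clk:0→1
  Δ2: b:1→0
  Δ3: a:0→1
  (3Δ to stable)
t=13 Δ0: clk=1 b=0 a=1
  Δ1: clk:1→0
  (1Δ to stable)
t=14 Δ0: clk=0 b=0 a=1
  Δ1: clk:0→1
  Δ2: b:0→1
  Δ3: a:1→0
  (3Δ to stable)
t=15 Δ0: clk=1 b=1 a=0
  Δ1: clk:1→0
  (1Δ to stable)
t=16 Δ0: clk=0 b=1 a=0
  Δ1: clk:0→1
  Δ2: b:1→0
  Δ3: a:0→1
  (3Δ to stable)
t=17 Δ0: clk=1 b=0 a=1
  Δ1: clk:1→0
  (1Δ to stable)
t=18 Δ0: clk=0 b=0 a=1
  Δ1: clk:0→1
  Δ2: b:0→1
  Δ3: a:1→0
  (3Δ to stable)
t=19 Δ0: clk=1 b=1 a=0
  Δ1: clk:1→0
  (1Δ to stable)

1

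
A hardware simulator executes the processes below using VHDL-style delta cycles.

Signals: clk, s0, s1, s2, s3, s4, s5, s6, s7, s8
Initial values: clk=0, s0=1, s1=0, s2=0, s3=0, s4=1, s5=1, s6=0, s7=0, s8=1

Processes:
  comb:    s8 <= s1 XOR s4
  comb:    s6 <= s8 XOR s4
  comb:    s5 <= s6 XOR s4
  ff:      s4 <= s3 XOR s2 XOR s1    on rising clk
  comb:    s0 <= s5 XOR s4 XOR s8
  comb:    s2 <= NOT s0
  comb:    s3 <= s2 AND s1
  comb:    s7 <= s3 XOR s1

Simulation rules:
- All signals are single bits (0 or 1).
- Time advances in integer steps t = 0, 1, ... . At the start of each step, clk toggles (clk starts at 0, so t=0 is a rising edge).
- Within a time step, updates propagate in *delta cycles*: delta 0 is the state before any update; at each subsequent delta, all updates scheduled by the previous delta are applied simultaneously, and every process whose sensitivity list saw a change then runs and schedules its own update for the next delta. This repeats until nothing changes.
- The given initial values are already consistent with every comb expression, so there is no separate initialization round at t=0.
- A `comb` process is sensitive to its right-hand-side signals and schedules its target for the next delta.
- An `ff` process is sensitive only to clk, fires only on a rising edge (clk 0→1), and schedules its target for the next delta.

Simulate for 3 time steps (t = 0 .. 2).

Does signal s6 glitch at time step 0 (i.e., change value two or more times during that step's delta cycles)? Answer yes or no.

yes

[bits: s1,s7,s2,s0,clk,s4,s5,s6,s3,s8]
t=0: Δ0=0001011001 Δ1=0001111001 Δ2=0001101001 Δ3=0000100100 Δ4=0010101000 Δ5=0011100000 Δ6=0000100000 Δ7=0010100000 | 7Δ
t=1: Δ0=0010100000 Δ1=0010000000 | 1Δ
t=2: Δ0=0010000000 Δ1=0010100000 Δ2=0010110000 Δ3=0011111101 Δ4=0001110001 Δ5=0000111001 Δ6=0011111001 Δ7=0001111001 | 7Δ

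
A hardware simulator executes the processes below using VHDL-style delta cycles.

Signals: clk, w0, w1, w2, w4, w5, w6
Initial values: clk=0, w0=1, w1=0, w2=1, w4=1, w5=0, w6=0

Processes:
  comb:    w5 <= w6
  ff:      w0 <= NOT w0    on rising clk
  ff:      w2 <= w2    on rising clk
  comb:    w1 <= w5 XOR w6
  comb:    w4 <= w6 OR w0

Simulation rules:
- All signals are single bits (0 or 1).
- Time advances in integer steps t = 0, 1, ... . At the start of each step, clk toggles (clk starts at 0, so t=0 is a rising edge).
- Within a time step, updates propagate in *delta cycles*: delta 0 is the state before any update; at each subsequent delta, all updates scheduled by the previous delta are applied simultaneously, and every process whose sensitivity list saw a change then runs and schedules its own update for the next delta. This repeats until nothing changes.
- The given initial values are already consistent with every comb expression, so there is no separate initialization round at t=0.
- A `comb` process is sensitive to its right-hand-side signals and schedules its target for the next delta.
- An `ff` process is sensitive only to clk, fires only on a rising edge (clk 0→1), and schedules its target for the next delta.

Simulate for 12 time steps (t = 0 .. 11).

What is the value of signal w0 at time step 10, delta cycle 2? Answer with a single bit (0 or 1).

t=0 Δ0: clk=0 w6=0 w5=0 w4=1 w1=0 w0=1 w2=1
  Δ1: clk:0→1
  Δ2: w0:1→0
  Δ3: w4:1→0
  (3Δ to stable)
t=1 Δ0: clk=1 w6=0 w5=0 w4=0 w1=0 w0=0 w2=1
  Δ1: clk:1→0
  (1Δ to stable)
t=2 Δ0: clk=0 w6=0 w5=0 w4=0 w1=0 w0=0 w2=1
  Δ1: clk:0→1
  Δ2: w0:0→1
  Δ3: w4:0→1
  (3Δ to stable)
t=3 Δ0: clk=1 w6=0 w5=0 w4=1 w1=0 w0=1 w2=1
  Δ1: clk:1→0
  (1Δ to stable)
t=4 Δ0: clk=0 w6=0 w5=0 w4=1 w1=0 w0=1 w2=1
  Δ1: clk:0→1
  Δ2: w0:1→0
  Δ3: w4:1→0
  (3Δ to stable)
t=5 Δ0: clk=1 w6=0 w5=0 w4=0 w1=0 w0=0 w2=1
  Δ1: clk:1→0
  (1Δ to stable)
t=6 Δ0: clk=0 w6=0 w5=0 w4=0 w1=0 w0=0 w2=1
  Δ1: clk:0→1
  Δ2: w0:0→1
  Δ3: w4:0→1
  (3Δ to stable)
t=7 Δ0: clk=1 w6=0 w5=0 w4=1 w1=0 w0=1 w2=1
  Δ1: clk:1→0
  (1Δ to stable)
t=8 Δ0: clk=0 w6=0 w5=0 w4=1 w1=0 w0=1 w2=1
  Δ1: clk:0→1
  Δ2: w0:1→0
  Δ3: w4:1→0
  (3Δ to stable)
t=9 Δ0: clk=1 w6=0 w5=0 w4=0 w1=0 w0=0 w2=1
  Δ1: clk:1→0
  (1Δ to stable)
t=10 Δ0: clk=0 w6=0 w5=0 w4=0 w1=0 w0=0 w2=1
  Δ1: clk:0→1
  Δ2: w0:0→1
  Δ3: w4:0→1
  (3Δ to stable)
t=11 Δ0: clk=1 w6=0 w5=0 w4=1 w1=0 w0=1 w2=1
  Δ1: clk:1→0
  (1Δ to stable)

1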